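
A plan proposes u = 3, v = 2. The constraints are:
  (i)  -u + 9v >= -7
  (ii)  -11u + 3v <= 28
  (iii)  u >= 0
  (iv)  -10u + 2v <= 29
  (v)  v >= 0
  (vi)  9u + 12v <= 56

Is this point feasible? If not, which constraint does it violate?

feasible

(i): 15 ≥ -7 ✓
(ii): -27 ≤ 28 ✓
(iii): 3 ≥ 0 ✓
(iv): -26 ≤ 29 ✓
(v): 2 ≥ 0 ✓
(vi): 51 ≤ 56 ✓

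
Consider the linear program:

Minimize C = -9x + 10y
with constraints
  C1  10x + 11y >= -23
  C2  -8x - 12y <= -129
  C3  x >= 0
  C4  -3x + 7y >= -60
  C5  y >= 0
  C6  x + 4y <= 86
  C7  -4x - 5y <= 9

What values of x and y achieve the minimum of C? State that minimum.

x = 842/19, y = 198/19, minimum C = -5598/19

At the optimal vertex, -3x + 7y = -60 and x + 4y = 86.
Solving simultaneously gives x = 842/19, y = 198/19.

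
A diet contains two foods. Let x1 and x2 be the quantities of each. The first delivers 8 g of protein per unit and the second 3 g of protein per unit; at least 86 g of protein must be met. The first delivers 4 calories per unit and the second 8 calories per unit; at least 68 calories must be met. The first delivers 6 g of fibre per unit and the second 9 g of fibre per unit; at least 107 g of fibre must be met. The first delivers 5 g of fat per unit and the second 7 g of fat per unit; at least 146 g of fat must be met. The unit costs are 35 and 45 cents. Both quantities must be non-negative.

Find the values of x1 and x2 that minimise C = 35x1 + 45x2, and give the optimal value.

Feasible corners and C = 35x1 + 45x2:
  (0, 86/3) → C = 1290
  (146/5, 0) → C = 1022
  (4, 18) → C = 950
The feasible region is unbounded (it extends along (0, 1), (1, 0)), but C strictly increases along every unbounded feasible direction, so there is no improving ray and the minimum is attained at a vertex.

At the optimal vertex, 8x1 + 3x2 = 86 and 5x1 + 7x2 = 146.
Solving simultaneously gives x1 = 4, x2 = 18.

x1 = 4, x2 = 18, minimum C = 950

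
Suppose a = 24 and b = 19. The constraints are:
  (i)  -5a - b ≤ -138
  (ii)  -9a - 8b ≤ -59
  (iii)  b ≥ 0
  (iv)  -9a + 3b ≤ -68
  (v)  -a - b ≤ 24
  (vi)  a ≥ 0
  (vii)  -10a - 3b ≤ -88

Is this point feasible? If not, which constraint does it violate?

(i): -139 ≤ -138 ✓
(ii): -368 ≤ -59 ✓
(iii): 19 ≥ 0 ✓
(iv): -159 ≤ -68 ✓
(v): -43 ≤ 24 ✓
(vi): 24 ≥ 0 ✓
(vii): -297 ≤ -88 ✓

feasible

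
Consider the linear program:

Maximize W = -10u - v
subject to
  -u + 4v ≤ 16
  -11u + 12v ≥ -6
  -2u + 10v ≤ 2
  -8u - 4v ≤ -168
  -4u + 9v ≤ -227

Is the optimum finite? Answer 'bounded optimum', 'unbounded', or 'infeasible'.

infeasible

The boundaries -11u + 12v = -6 and -4u + 9v = -227 meet at (-890/17, -2473/51), but that point violates -8u - 4v ≤ -168. Every candidate vertex is excluded by some other constraint, so the feasible region is empty.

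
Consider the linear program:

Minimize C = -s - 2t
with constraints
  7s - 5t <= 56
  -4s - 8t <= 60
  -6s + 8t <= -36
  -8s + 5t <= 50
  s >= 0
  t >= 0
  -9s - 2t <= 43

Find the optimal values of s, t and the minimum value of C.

Extreme points and C = -s - 2t:
  (134/13, 42/13) → C = -218/13
  (8, 0) → C = -8
  (6, 0) → C = -6

The optimum lies where 7s - 5t = 56 and -6s + 8t = -36.
Solving simultaneously gives s = 134/13, t = 42/13.

s = 134/13, t = 42/13, minimum C = -218/13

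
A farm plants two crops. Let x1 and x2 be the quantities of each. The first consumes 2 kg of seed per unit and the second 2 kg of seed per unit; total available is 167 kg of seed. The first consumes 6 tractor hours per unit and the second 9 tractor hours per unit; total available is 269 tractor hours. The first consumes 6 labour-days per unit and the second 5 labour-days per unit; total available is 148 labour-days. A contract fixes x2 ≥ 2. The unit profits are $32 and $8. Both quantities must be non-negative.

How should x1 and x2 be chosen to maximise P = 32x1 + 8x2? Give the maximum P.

x1 = 23, x2 = 2, maximum P = 752

Extreme points and P = 32x1 + 8x2:
  (0, 148/5) → P = 1184/5
  (0, 2) → P = 16
  (23, 2) → P = 752

The optimum lies where 6x1 + 5x2 = 148 and x2 = 2.
Solving simultaneously gives x1 = 23, x2 = 2.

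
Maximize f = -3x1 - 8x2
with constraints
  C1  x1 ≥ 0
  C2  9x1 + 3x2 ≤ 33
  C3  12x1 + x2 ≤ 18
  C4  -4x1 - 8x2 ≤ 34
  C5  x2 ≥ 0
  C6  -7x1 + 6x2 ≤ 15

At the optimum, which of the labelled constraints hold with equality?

Corner points and f = -3x1 - 8x2:
  (0, 0) → f = 0
  (0, 5/2) → f = -20
  (3/2, 0) → f = -9/2
  (93/79, 306/79) → f = -2727/79

The maximum is at (0, 0). Substituting into each constraint, equality holds for C1 and C5; the remaining constraints have slack.

C1 and C5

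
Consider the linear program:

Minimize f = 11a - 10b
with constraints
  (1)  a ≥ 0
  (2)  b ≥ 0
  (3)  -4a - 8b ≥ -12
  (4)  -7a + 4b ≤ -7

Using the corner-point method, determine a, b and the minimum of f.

a = 13/9, b = 7/9, minimum f = 73/9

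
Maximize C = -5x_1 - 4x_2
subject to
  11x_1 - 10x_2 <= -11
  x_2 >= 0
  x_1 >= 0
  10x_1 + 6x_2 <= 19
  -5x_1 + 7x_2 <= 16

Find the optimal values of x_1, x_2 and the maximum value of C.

Extreme points and C = -5x_1 - 4x_2:
  (0, 11/10) → C = -22/5
  (62/83, 319/166) → C = -948/83
  (0, 16/7) → C = -64/7
  (37/100, 51/20) → C = -241/20

At the optimal vertex, 11x_1 - 10x_2 = -11 and x_1 = 0.
Solving simultaneously gives x_1 = 0, x_2 = 11/10.

x_1 = 0, x_2 = 11/10, maximum C = -22/5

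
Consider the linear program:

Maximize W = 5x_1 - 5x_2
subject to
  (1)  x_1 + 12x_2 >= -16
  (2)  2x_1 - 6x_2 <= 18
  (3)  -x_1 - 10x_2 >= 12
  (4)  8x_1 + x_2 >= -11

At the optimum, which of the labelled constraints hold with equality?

(2) and (3)

Extreme points and W = 5x_1 - 5x_2:
  (4, -5/3) → W = 85/3
  (-116/95, -117/95) → W = 1/19
  (54/13, -21/13) → W = 375/13
  (-98/79, -85/79) → W = -65/79

The maximum is at (54/13, -21/13). Substituting into each constraint, equality holds for (2) and (3); the remaining constraints have slack.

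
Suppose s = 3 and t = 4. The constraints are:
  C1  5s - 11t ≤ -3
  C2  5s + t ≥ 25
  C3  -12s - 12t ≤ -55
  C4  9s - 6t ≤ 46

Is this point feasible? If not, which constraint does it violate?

not feasible — violates C2

Constraint C2: 5s + t = 19, which is not ≥ 25. All other constraints are satisfied.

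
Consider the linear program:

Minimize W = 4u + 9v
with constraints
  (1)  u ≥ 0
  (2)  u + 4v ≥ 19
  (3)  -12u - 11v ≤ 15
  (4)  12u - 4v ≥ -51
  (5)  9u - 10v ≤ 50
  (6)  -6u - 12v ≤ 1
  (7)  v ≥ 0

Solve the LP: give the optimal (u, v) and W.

Extreme points and W = 4u + 9v:
  (0, 19/4) → W = 171/4
  (0, 51/4) → W = 459/4
  (195/23, 121/46) → W = 2649/46
The feasible region is unbounded (it extends along (10, 9), (1, 3)), but W strictly increases along every unbounded feasible direction, so there is no improving ray and the minimum is attained at a vertex.

u = 0, v = 19/4, minimum W = 171/4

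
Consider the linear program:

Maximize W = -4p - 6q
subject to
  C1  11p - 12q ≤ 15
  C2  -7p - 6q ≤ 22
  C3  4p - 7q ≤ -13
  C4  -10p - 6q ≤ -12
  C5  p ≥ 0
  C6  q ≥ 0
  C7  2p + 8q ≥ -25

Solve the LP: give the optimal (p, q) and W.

p = 3/47, q = 89/47, maximum W = -546/47

Extreme points and W = -4p - 6q:
  (9, 7) → W = -78
  (3/47, 89/47) → W = -546/47
  (0, 2) → W = -12
The feasible region is unbounded (it extends along (0, 1), (12, 11)), but W strictly decreases along every unbounded feasible direction, so there is no improving ray and the maximum is attained at a vertex.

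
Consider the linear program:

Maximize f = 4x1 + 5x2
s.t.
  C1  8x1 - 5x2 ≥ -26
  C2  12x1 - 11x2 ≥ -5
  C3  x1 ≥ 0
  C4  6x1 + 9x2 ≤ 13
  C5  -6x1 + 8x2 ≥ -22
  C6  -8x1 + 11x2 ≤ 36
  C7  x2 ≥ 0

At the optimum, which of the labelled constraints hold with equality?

Extreme points and f = 4x1 + 5x2:
  (0, 5/11) → f = 25/11
  (49/87, 31/29) → f = 661/87
  (0, 0) → f = 0
  (13/6, 0) → f = 26/3

The maximum is at (13/6, 0). Substituting into each constraint, equality holds for C4 and C7; the remaining constraints have slack.

C4 and C7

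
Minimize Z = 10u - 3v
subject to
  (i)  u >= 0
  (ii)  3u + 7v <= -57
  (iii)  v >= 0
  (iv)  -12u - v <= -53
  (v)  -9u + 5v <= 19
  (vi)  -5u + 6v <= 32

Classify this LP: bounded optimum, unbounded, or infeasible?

infeasible

The boundaries 3u + 7v = -57 and -12u - v = -53 meet at (428/81, -281/27), but that point violates v ≥ 0. Every candidate vertex is excluded by some other constraint, so the feasible region is empty.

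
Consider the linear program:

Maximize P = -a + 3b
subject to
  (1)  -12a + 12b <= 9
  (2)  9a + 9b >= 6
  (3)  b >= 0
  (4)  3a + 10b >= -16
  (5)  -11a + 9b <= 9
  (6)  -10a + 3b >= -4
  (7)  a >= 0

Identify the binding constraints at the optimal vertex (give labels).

Feasible corners and P = -a + 3b:
  (25/28, 23/14) → P = 113/28
  (0, 3/4) → P = 9/4
  (6/13, 8/39) → P = 2/13
  (0, 2/3) → P = 2

The maximum is at (25/28, 23/14). Substituting into each constraint, equality holds for (1) and (6); the remaining constraints have slack.

(1) and (6)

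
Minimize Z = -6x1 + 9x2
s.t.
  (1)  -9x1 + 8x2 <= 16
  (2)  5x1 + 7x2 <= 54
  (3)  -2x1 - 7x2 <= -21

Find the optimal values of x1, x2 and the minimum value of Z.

Feasible corners and Z = -6x1 + 9x2:
  (320/103, 566/103) → Z = 3174/103
  (56/79, 221/79) → Z = 1653/79
  (11, -1/7) → Z = -471/7

x1 = 11, x2 = -1/7, minimum Z = -471/7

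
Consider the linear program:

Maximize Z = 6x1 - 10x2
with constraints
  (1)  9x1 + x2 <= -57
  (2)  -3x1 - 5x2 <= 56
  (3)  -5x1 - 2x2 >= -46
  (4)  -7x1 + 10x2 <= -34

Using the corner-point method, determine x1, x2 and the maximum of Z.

x1 = -229/42, x2 = -111/14, maximum Z = 326/7

Vertices and Z = 6x1 - 10x2:
  (-229/42, -111/14) → Z = 326/7
  (-536/97, -705/97) → Z = 3834/97
  (-6, -38/5) → Z = 40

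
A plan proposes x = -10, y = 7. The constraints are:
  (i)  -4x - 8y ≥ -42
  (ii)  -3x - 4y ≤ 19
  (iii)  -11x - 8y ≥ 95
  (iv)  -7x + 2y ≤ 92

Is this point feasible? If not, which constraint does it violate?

not feasible — violates (iii)

Constraint (iii): -11x - 8y = 54, which is not ≥ 95. All other constraints are satisfied.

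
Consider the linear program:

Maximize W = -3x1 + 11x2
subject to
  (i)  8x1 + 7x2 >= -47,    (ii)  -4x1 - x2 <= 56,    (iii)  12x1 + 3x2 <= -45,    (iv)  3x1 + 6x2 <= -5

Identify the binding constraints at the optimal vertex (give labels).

Vertices and W = -3x1 + 11x2:
  (-29/10, -17/5) → W = -287/10
  (-247/27, 101/27) → W = 1852/27
  (-85/21, 25/21) → W = 530/21

The maximum is at (-247/27, 101/27). Substituting into each constraint, equality holds for (i) and (iv); the remaining constraints have slack.

(i) and (iv)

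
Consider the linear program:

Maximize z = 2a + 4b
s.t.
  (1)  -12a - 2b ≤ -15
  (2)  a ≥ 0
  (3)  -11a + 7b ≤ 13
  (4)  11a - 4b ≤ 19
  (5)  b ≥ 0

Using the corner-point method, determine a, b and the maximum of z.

Vertices and z = 2a + 4b:
  (79/106, 321/106) → z = 721/53
  (5/4, 0) → z = 5/2
  (185/33, 32/3) → z = 1778/33
  (19/11, 0) → z = 38/11

a = 185/33, b = 32/3, maximum z = 1778/33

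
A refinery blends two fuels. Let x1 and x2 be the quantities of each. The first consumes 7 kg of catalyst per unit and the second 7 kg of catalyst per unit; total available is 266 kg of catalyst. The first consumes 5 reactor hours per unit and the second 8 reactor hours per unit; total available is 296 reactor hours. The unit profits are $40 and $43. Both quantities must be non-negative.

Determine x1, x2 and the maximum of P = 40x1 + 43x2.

x1 = 8/3, x2 = 106/3, maximum P = 1626

Corner points and P = 40x1 + 43x2:
  (0, 0) → P = 0
  (0, 37) → P = 1591
  (38, 0) → P = 1520
  (8/3, 106/3) → P = 1626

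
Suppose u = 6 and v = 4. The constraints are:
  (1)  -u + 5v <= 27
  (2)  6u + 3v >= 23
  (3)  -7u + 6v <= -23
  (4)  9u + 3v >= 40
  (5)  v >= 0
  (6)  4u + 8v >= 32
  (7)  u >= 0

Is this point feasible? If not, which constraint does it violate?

not feasible — violates (3)

Constraint (3): -7u + 6v = -18, which is not ≤ -23. All other constraints are satisfied.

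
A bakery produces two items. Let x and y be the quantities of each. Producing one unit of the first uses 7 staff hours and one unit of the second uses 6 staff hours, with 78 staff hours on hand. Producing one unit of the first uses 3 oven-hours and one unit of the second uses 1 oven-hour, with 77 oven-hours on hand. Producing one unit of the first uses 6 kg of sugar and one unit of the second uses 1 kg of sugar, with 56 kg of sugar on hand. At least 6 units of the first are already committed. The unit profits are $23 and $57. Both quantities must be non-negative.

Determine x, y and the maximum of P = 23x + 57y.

Feasible corners and P = 23x + 57y:
  (28/3, 0) → P = 644/3
  (6, 0) → P = 138
  (258/29, 76/29) → P = 354
  (6, 6) → P = 480

The binding constraints are 7x + 6y = 78 and x = 6.
Solving simultaneously gives x = 6, y = 6.

x = 6, y = 6, maximum P = 480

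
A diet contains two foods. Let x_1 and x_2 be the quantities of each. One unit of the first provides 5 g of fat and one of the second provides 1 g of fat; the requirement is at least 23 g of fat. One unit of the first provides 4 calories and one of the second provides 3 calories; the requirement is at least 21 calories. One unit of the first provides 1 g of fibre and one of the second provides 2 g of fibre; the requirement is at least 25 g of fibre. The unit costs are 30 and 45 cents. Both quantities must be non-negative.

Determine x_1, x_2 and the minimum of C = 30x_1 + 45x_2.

x_1 = 7/3, x_2 = 34/3, minimum C = 580

Vertices and C = 30x_1 + 45x_2:
  (0, 23) → C = 1035
  (25, 0) → C = 750
  (7/3, 34/3) → C = 580
The feasible region is unbounded (it extends along (0, 1), (1, 0)), but C strictly increases along every unbounded feasible direction, so there is no improving ray and the minimum is attained at a vertex.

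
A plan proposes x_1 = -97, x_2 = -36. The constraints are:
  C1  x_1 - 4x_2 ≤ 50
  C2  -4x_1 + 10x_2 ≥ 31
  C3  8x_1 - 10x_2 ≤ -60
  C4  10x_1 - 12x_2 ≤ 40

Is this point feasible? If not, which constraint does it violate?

not feasible — violates C2

Constraint C2: -4x_1 + 10x_2 = 28, which is not ≥ 31. All other constraints are satisfied.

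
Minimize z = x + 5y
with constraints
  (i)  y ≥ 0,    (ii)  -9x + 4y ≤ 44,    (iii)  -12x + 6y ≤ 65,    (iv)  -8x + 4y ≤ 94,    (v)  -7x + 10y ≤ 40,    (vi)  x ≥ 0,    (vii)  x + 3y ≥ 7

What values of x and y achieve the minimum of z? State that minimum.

Extreme points and z = x + 5y:
  (7, 0) → z = 7
  (0, 4) → z = 20
  (0, 7/3) → z = 35/3
The feasible region is unbounded (it extends along (10, 7), (1, 0)), but z strictly increases along every unbounded feasible direction, so there is no improving ray and the minimum is attained at a vertex.

The binding constraints are y = 0 and x + 3y = 7.
Solving simultaneously gives x = 7, y = 0.

x = 7, y = 0, minimum z = 7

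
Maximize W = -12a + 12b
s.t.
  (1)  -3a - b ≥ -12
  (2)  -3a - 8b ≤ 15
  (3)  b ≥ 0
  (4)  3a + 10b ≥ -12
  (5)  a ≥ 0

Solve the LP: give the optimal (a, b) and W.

a = 0, b = 12, maximum W = 144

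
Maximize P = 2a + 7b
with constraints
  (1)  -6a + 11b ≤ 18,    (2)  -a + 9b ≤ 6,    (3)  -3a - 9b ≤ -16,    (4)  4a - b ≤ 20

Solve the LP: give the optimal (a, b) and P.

Feasible corners and P = 2a + 7b:
  (5/2, 17/18) → P = 209/18
  (186/35, 44/35) → P = 136/7
  (196/39, 4/39) → P = 140/13

a = 186/35, b = 44/35, maximum P = 136/7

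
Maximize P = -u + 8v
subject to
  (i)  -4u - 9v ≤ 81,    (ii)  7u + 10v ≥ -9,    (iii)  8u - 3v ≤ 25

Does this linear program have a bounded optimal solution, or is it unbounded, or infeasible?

From the feasible point (223/101, -247/101), moving in the direction (-10, 7) keeps every constraint satisfied while P increases without bound.

unbounded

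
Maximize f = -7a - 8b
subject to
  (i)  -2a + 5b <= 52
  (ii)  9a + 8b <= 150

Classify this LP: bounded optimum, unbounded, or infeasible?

unbounded

From the feasible point (334/61, 768/61), moving in the direction (8, -9) keeps every constraint satisfied while f increases without bound.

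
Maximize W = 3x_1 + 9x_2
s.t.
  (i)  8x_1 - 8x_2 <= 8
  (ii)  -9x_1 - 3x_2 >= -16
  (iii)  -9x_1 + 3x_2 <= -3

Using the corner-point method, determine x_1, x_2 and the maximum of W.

Feasible corners and W = 3x_1 + 9x_2:
  (19/12, 7/12) → W = 10
  (0, -1) → W = -9
  (19/18, 13/6) → W = 68/3

x_1 = 19/18, x_2 = 13/6, maximum W = 68/3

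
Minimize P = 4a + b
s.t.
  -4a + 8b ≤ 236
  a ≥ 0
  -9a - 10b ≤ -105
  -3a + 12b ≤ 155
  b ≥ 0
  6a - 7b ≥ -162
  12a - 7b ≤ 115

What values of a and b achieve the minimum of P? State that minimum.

Vertices and P = 4a + b:
  (0, 21/2) → P = 21/2
  (0, 155/12) → P = 155/12
  (1885/183, 75/61) → P = 7765/183
  (2465/123, 735/41) → P = 12065/123

At the optimal vertex, a = 0 and -9a - 10b = -105.
Solving simultaneously gives a = 0, b = 21/2.

a = 0, b = 21/2, minimum P = 21/2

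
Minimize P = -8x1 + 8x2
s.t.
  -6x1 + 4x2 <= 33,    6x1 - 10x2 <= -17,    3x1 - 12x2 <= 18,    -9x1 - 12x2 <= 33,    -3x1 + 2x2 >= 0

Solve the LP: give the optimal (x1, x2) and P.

x1 = 17/9, x2 = 17/6, minimum P = 68/9

Vertices and P = -8x1 + 8x2:
  (-44/9, 11/12) → P = 418/9
  (-89/27, -5/18) → P = 652/27
  (17/9, 17/6) → P = 68/9
The feasible region is unbounded (it extends along (2, 3)), but P strictly increases along every unbounded feasible direction, so there is no improving ray and the minimum is attained at a vertex.

The optimum lies where 6x1 - 10x2 = -17 and -3x1 + 2x2 = 0.
Solving simultaneously gives x1 = 17/9, x2 = 17/6.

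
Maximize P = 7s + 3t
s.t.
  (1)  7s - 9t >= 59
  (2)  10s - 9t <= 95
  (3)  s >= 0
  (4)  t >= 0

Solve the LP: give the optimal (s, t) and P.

Feasible corners and P = 7s + 3t:
  (12, 25/9) → P = 277/3
  (59/7, 0) → P = 59
  (19/2, 0) → P = 133/2

The binding constraints are 7s - 9t = 59 and 10s - 9t = 95.
Solving simultaneously gives s = 12, t = 25/9.

s = 12, t = 25/9, maximum P = 277/3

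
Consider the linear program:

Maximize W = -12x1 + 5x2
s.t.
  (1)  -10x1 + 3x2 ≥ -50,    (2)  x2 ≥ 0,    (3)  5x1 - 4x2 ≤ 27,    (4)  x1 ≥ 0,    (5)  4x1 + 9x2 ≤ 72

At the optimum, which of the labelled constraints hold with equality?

Feasible corners and W = -12x1 + 5x2:
  (5, 0) → W = -60
  (111/17, 260/51) → W = -2696/51
  (0, 0) → W = 0
  (0, 8) → W = 40

The maximum is at (0, 8). Substituting into each constraint, equality holds for (4) and (5); the remaining constraints have slack.

(4) and (5)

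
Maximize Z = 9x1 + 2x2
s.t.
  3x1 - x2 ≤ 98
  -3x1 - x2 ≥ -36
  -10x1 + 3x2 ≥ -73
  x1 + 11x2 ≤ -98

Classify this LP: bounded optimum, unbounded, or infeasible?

Extreme points and Z = 9x1 + 2x2:
  (-221, -761) → Z = -3511
  (509/113, -1053/113) → Z = 2475/113
The feasible region has finitely many vertices and no improving ray; the maximum is 2475/113 at (509/113, -1053/113).

bounded optimum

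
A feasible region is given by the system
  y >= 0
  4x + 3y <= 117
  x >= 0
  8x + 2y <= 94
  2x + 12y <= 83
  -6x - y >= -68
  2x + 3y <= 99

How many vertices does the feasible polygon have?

5

Intersecting each pair of boundary lines and keeping only the points that satisfy every inequality leaves:
  (0, 0)
  (34/3, 0)
  (0, 83/12)
  (481/46, 119/23)
  (21/2, 5)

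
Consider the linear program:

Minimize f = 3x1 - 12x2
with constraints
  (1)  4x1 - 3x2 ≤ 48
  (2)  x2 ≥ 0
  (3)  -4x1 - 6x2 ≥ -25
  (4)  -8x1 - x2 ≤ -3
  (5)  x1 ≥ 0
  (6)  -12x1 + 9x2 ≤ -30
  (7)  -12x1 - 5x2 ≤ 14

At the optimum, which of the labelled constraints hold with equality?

Feasible corners and f = 3x1 - 12x2:
  (25/4, 0) → f = 75/4
  (5/2, 0) → f = 15/2
  (15/4, 5/3) → f = -35/4

The minimum is at (15/4, 5/3). Substituting into each constraint, equality holds for (3) and (6); the remaining constraints have slack.

(3) and (6)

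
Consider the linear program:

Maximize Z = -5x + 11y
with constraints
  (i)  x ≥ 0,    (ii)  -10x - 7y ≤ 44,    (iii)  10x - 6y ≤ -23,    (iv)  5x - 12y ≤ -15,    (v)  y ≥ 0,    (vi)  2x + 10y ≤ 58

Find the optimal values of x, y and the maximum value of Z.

x = 0, y = 29/5, maximum Z = 319/5

Corner points and Z = -5x + 11y:
  (0, 23/6) → Z = 253/6
  (0, 29/5) → Z = 319/5
  (59/56, 313/56) → Z = 787/14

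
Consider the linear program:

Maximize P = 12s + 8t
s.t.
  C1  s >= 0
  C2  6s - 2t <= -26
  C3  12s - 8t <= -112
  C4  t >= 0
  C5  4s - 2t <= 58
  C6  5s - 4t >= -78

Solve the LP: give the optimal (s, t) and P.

s = 26/7, t = 169/7, maximum P = 1664/7

Vertices and P = 12s + 8t:
  (0, 14) → P = 112
  (0, 39/2) → P = 156
  (2/3, 15) → P = 128
  (26/7, 169/7) → P = 1664/7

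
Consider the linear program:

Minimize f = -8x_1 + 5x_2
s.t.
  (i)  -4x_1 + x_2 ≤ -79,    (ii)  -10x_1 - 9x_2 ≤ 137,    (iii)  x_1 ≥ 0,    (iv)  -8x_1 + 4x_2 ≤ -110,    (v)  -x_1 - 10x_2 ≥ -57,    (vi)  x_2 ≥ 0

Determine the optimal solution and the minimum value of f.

The binding constraints are -x_1 - 10x_2 = -57 and x_2 = 0.
Solving simultaneously gives x_1 = 57, x_2 = 0.

x_1 = 57, x_2 = 0, minimum f = -456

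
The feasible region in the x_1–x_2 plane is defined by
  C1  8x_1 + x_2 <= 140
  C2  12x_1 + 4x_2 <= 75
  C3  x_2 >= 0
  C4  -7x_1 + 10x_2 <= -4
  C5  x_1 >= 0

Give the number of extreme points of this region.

3

The feasible vertices (each the meet of two boundaries and inside every other half-plane) are:
  (25/4, 0)
  (383/74, 477/148)
  (4/7, 0)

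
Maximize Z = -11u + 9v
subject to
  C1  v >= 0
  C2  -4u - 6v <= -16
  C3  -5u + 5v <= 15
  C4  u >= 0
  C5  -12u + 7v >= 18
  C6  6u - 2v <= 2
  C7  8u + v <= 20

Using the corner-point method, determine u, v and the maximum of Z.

u = 0, v = 3, maximum Z = 27

Vertices and Z = -11u + 9v:
  (0, 8/3) → Z = 24
  (1/25, 66/25) → Z = 583/25
  (0, 3) → Z = 27
  (3/5, 18/5) → Z = 129/5

The optimum lies where -5u + 5v = 15 and u = 0.
Solving simultaneously gives u = 0, v = 3.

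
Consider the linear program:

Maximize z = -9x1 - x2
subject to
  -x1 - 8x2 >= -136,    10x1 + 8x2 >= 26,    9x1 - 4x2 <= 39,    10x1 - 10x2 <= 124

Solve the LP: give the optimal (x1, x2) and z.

The optimum lies where -x1 - 8x2 = -136 and 10x1 + 8x2 = 26.
Solving simultaneously gives x1 = -110/9, x2 = 667/36.

x1 = -110/9, x2 = 667/36, maximum z = 3293/36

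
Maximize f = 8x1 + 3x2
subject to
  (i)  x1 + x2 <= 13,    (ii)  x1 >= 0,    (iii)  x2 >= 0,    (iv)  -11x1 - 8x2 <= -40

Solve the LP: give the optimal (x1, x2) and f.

The binding constraints are x1 + x2 = 13 and x2 = 0.
Solving simultaneously gives x1 = 13, x2 = 0.

x1 = 13, x2 = 0, maximum f = 104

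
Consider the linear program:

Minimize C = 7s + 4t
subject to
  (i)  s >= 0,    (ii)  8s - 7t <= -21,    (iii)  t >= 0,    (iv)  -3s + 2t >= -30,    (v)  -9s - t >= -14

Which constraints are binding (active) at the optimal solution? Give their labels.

(i) and (ii)

Extreme points and C = 7s + 4t:
  (0, 3) → C = 12
  (0, 14) → C = 56
  (77/71, 301/71) → C = 1743/71

The minimum is at (0, 3). Substituting into each constraint, equality holds for (i) and (ii); the remaining constraints have slack.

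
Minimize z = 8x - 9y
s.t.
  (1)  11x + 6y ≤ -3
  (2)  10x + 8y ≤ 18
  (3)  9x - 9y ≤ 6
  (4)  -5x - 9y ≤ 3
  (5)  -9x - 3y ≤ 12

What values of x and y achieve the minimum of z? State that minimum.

Extreme points and z = 8x - 9y:
  (-3/23, -6/23) → z = 30/23
  (-3, 5) → z = -69
  (-3/2, 1/2) → z = -33/2

x = -3, y = 5, minimum z = -69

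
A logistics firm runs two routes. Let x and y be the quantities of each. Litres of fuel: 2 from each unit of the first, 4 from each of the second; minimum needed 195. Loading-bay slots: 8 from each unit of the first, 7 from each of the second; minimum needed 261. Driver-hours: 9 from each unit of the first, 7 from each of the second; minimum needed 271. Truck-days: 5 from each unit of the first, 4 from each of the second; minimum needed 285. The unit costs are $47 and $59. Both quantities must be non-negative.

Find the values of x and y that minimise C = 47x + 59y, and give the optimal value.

Vertices and C = 47x + 59y:
  (0, 285/4) → C = 16815/4
  (195/2, 0) → C = 9165/2
  (30, 135/4) → C = 13605/4
The feasible region is unbounded (it extends along (0, 1), (1, 0)), but C strictly increases along every unbounded feasible direction, so there is no improving ray and the minimum is attained at a vertex.

The optimum lies where 2x + 4y = 195 and 5x + 4y = 285.
Solving simultaneously gives x = 30, y = 135/4.

x = 30, y = 135/4, minimum C = 13605/4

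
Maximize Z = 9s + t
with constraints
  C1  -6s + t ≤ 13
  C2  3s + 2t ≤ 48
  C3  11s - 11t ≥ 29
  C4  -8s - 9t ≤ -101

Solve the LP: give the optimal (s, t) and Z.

s = 230/11, t = -81/11, maximum Z = 1989/11

The binding constraints are 3s + 2t = 48 and -8s - 9t = -101.
Solving simultaneously gives s = 230/11, t = -81/11.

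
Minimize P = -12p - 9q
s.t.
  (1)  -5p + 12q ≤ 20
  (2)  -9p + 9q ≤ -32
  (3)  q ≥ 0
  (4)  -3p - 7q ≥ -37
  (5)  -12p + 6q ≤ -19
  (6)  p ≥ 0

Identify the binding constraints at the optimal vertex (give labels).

(3) and (4)

Extreme points and P = -12p - 9q:
  (32/9, 0) → P = -128/3
  (557/90, 79/30) → P = -2939/30
  (37/3, 0) → P = -148

The minimum is at (37/3, 0). Substituting into each constraint, equality holds for (3) and (4); the remaining constraints have slack.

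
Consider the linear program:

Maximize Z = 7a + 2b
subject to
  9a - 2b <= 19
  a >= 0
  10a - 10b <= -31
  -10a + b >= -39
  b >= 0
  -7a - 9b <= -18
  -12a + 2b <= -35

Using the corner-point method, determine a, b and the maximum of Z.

Extreme points and Z = 7a + 2b:
  (59/11, 161/11) → Z = 735/11
  (16/3, 29/2) → Z = 199/3
  (43/8, 59/4) → Z = 537/8

At the optimal vertex, -10a + b = -39 and -12a + 2b = -35.
Solving simultaneously gives a = 43/8, b = 59/4.

a = 43/8, b = 59/4, maximum Z = 537/8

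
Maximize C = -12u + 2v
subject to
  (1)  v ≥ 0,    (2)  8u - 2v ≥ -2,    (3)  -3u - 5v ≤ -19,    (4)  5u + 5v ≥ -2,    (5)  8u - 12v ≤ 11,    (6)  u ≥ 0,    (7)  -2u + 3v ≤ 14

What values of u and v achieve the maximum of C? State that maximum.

Extreme points and C = -12u + 2v:
  (14/23, 79/23) → C = -10/23
  (11/10, 27/5) → C = -12/5
  (283/76, 119/76) → C = -1579/38
The feasible region is unbounded (it extends along (3, 2)), but C strictly decreases along every unbounded feasible direction, so there is no improving ray and the maximum is attained at a vertex.

u = 14/23, v = 79/23, maximum C = -10/23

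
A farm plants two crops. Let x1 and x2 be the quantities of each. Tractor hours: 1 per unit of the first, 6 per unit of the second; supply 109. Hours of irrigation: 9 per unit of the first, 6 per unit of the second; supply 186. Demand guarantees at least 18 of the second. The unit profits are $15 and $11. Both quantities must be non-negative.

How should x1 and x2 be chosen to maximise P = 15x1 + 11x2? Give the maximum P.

x1 = 1, x2 = 18, maximum P = 213

Extreme points and P = 15x1 + 11x2:
  (0, 109/6) → P = 1199/6
  (0, 18) → P = 198
  (1, 18) → P = 213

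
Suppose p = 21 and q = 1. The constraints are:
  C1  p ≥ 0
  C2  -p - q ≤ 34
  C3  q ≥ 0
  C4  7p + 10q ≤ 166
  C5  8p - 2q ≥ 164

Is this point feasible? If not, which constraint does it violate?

C1: 21 ≥ 0 ✓
C2: -22 ≤ 34 ✓
C3: 1 ≥ 0 ✓
C4: 157 ≤ 166 ✓
C5: 166 ≥ 164 ✓

feasible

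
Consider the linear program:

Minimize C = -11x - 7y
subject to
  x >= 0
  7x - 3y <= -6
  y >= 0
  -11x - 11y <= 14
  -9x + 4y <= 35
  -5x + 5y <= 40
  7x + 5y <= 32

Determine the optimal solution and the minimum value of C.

Vertices and C = -11x - 7y:
  (0, 2) → C = -14
  (0, 32/5) → C = -224/5
  (33/28, 19/4) → C = -647/14

The optimum lies where 7x - 3y = -6 and 7x + 5y = 32.
Solving simultaneously gives x = 33/28, y = 19/4.

x = 33/28, y = 19/4, minimum C = -647/14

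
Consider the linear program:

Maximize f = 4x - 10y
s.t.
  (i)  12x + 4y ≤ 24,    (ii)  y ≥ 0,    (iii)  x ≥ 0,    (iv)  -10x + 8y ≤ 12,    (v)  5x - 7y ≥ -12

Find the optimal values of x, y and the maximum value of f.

Vertices and f = 4x - 10y:
  (2, 0) → f = 8
  (15/13, 33/13) → f = -270/13
  (0, 0) → f = 0
  (0, 3/2) → f = -15
  (2/5, 2) → f = -92/5

The optimum lies where 12x + 4y = 24 and y = 0.
Solving simultaneously gives x = 2, y = 0.

x = 2, y = 0, maximum f = 8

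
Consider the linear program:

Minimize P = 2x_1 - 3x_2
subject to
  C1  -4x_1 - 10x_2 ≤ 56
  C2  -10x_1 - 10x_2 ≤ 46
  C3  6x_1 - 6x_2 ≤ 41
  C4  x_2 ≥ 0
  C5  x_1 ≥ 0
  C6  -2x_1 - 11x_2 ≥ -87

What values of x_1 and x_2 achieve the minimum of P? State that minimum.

x_1 = 0, x_2 = 87/11, minimum P = -261/11

Feasible corners and P = 2x_1 - 3x_2:
  (41/6, 0) → P = 41/3
  (973/78, 220/39) → P = 313/39
  (0, 0) → P = 0
  (0, 87/11) → P = -261/11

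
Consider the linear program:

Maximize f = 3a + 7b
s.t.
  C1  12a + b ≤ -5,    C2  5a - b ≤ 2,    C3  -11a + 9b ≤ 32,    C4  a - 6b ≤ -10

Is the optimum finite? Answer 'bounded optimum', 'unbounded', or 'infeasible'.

Vertices and f = 3a + 7b:
  (-11/17, 47/17) → f = 296/17
  (-40/73, 115/73) → f = 685/73
  (-34/19, 26/19) → f = 80/19
The feasible region has finitely many vertices and no improving ray; the maximum is 296/17 at (-11/17, 47/17).

bounded optimum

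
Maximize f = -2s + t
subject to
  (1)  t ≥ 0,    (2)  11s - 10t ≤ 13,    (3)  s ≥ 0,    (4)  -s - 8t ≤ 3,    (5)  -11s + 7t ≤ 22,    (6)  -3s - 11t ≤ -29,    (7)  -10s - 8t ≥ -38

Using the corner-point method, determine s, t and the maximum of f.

Corner points and f = -2s + t:
  (0, 22/7) → f = 22/7
  (0, 29/11) → f = 29/11
  (45/79, 319/79) → f = 229/79
  (93/43, 88/43) → f = -98/43

s = 0, t = 22/7, maximum f = 22/7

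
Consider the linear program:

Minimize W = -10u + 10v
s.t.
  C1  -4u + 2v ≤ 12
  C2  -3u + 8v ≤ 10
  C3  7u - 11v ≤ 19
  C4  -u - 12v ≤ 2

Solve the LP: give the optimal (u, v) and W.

u = 262/23, v = 127/23, minimum W = -1350/23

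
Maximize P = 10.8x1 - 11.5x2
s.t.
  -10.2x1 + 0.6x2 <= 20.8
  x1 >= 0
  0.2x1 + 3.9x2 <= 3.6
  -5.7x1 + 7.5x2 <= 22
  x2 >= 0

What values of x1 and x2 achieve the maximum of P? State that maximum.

x1 = 18, x2 = 0, maximum P = 194.4

The optimum lies where 0.2x1 + 3.9x2 = 3.6 and x2 = 0.
Solving simultaneously gives x1 = 18, x2 = 0.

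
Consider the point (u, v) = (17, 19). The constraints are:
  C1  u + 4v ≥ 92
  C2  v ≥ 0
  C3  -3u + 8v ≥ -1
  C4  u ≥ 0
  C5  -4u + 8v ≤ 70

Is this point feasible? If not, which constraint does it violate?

Constraint C5: -4u + 8v = 84, which is not ≤ 70. All other constraints are satisfied.

not feasible — violates C5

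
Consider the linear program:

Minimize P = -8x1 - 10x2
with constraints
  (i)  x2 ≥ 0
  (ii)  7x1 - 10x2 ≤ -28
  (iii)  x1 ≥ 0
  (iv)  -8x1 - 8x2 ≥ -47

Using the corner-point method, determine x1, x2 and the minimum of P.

x1 = 0, x2 = 47/8, minimum P = -235/4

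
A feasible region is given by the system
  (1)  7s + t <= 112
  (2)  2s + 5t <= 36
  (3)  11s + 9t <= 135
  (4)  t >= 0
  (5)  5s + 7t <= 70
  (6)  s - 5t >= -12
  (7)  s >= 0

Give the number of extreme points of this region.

6

The feasible vertices (each the meet of two boundaries and inside every other half-plane) are:
  (98/11, 40/11)
  (8, 4)
  (135/11, 0)
  (315/32, 95/32)
  (0, 0)
  (0, 12/5)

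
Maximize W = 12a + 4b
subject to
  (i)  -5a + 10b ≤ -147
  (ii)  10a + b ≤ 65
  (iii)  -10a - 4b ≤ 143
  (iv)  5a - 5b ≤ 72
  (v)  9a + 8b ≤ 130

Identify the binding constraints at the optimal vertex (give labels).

(i) and (iv)

Feasible corners and W = 12a + 4b:
  (-421/60, -437/24) → W = -4711/30
  (-3/5, -15) → W = -336/5
  (-61/10, -41/2) → W = -776/5

The maximum is at (-3/5, -15). Substituting into each constraint, equality holds for (i) and (iv); the remaining constraints have slack.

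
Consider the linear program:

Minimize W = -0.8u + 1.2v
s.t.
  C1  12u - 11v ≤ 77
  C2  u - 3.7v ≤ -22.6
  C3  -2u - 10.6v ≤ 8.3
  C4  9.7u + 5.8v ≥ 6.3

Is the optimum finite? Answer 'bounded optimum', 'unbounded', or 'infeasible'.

Corner points and W = -0.8u + 1.2v:
  (5335/334, 1741/167) → W = -224/835
  (-10777/4169, 22552/4169) → W = 3244/379
The feasible region has finitely many vertices and no improving ray; the minimum is -224/835 at (5335/334, 1741/167).

bounded optimum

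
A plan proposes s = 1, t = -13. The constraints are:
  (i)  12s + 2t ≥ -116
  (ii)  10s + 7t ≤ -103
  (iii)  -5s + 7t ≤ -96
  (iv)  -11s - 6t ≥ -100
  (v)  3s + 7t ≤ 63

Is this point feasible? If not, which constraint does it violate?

not feasible — violates (ii)

Constraint (ii): 10s + 7t = -81, which is not ≤ -103. All other constraints are satisfied.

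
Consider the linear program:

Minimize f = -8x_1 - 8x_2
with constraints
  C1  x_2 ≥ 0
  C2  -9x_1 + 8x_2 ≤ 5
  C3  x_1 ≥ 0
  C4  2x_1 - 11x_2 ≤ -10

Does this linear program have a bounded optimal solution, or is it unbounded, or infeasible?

unbounded

From the feasible point (25/83, 80/83), moving in the direction (11, 2) keeps every constraint satisfied while f decreases without bound.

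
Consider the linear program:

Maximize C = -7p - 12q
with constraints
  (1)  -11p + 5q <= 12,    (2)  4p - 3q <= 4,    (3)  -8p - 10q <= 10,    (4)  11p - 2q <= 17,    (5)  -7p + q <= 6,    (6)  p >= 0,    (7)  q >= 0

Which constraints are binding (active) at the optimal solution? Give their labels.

Corner points and C = -7p - 12q:
  (109/33, 29/3) → C = -4591/33
  (0, 12/5) → C = -144/5
  (43/25, 24/25) → C = -589/25
  (1, 0) → C = -7
  (0, 0) → C = 0

The maximum is at (0, 0). Substituting into each constraint, equality holds for (6) and (7); the remaining constraints have slack.

(6) and (7)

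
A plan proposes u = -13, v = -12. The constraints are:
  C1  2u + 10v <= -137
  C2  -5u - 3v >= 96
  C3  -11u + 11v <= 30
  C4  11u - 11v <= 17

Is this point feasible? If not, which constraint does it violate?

feasible

C1: -146 ≤ -137 ✓
C2: 101 ≥ 96 ✓
C3: 11 ≤ 30 ✓
C4: -11 ≤ 17 ✓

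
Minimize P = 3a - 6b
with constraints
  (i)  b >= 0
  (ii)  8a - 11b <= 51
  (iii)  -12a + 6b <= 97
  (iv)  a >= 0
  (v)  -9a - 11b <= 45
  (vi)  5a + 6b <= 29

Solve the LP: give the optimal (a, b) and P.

Vertices and P = 3a - 6b:
  (0, 0) → P = 0
  (29/5, 0) → P = 87/5
  (0, 29/6) → P = -29

a = 0, b = 29/6, minimum P = -29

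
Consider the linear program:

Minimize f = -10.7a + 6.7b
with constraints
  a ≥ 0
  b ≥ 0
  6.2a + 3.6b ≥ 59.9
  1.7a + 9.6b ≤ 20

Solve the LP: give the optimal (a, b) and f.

Extreme points and f = -10.7a + 6.7b:
  (599/62, 0) → f = -64093/620
  (200/17, 0) → f = -2140/17
  (4192/445, 739/1780) → f = -1744663/17800

The binding constraints are b = 0 and 1.7a + 9.6b = 20.
Solving simultaneously gives a = 200/17, b = 0.

a = 200/17, b = 0, minimum f = -2140/17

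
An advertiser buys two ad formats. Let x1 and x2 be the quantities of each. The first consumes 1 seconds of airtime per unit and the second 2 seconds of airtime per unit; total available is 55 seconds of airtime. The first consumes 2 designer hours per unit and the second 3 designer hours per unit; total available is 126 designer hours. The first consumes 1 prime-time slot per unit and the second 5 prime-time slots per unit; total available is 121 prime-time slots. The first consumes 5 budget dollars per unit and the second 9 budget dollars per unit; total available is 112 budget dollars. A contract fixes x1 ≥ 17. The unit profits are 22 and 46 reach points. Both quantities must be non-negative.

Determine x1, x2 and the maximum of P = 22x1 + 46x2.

Extreme points and P = 22x1 + 46x2:
  (112/5, 0) → P = 2464/5
  (17, 0) → P = 374
  (17, 3) → P = 512

The binding constraints are 5x1 + 9x2 = 112 and x1 = 17.
Solving simultaneously gives x1 = 17, x2 = 3.

x1 = 17, x2 = 3, maximum P = 512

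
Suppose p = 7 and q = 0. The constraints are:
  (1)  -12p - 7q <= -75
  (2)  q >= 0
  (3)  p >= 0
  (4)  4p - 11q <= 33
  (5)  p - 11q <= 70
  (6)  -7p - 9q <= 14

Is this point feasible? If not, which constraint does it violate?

(1): -84 ≤ -75 ✓
(2): 0 ≥ 0 ✓
(3): 7 ≥ 0 ✓
(4): 28 ≤ 33 ✓
(5): 7 ≤ 70 ✓
(6): -49 ≤ 14 ✓

feasible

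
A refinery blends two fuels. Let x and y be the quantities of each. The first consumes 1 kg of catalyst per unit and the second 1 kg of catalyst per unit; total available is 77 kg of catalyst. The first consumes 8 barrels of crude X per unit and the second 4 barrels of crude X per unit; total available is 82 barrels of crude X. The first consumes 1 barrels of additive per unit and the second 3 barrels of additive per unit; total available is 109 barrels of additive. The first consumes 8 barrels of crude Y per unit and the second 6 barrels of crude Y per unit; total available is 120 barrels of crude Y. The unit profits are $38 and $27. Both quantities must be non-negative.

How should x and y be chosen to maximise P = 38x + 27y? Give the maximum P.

x = 3/4, y = 19, maximum P = 1083/2

The optimum lies where 8x + 4y = 82 and 8x + 6y = 120.
Solving simultaneously gives x = 3/4, y = 19.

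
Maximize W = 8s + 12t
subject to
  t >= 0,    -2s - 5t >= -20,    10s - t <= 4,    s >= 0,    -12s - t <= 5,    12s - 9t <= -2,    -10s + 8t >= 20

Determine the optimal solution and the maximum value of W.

s = 10/13, t = 48/13, maximum W = 656/13

Extreme points and W = 8s + 12t:
  (10/13, 48/13) → W = 656/13
  (0, 4) → W = 48
  (26/35, 24/7) → W = 1648/35
  (0, 5/2) → W = 30

The optimum lies where -2s - 5t = -20 and 10s - t = 4.
Solving simultaneously gives s = 10/13, t = 48/13.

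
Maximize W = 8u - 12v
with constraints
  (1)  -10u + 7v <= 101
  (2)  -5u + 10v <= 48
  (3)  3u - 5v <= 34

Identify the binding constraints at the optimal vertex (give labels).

(2) and (3)

Vertices and W = 8u - 12v:
  (-674/65, -5/13) → W = -5092/65
  (-743/29, -643/29) → W = 1772/29
  (116, 314/5) → W = 872/5

The maximum is at (116, 314/5). Substituting into each constraint, equality holds for (2) and (3); the remaining constraints have slack.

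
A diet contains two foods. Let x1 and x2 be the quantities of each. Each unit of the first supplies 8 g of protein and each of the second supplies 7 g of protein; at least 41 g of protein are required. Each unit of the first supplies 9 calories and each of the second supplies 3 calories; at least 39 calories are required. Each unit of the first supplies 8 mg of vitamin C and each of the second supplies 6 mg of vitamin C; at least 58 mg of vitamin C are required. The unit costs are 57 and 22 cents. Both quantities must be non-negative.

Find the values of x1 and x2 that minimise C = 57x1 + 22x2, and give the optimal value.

x1 = 2, x2 = 7, minimum C = 268

Vertices and C = 57x1 + 22x2:
  (0, 13) → C = 286
  (29/4, 0) → C = 1653/4
  (2, 7) → C = 268
The feasible region is unbounded (it extends along (0, 1), (1, 0)), but C strictly increases along every unbounded feasible direction, so there is no improving ray and the minimum is attained at a vertex.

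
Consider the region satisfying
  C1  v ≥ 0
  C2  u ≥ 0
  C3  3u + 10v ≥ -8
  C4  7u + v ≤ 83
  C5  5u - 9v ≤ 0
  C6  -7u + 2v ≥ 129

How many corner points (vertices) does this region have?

Intersecting each pair of boundary lines and keeping only the points that satisfy every inequality leaves:
  (0, 83)
  (0, 129/2)
  (37/21, 212/3)

3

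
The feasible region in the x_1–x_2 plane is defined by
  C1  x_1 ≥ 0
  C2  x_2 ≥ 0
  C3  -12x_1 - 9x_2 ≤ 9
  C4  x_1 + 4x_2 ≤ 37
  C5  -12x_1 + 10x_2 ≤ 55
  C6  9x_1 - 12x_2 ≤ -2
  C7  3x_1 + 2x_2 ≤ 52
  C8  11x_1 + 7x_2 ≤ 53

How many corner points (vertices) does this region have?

Pairwise boundary intersections that survive every other constraint:
  (0, 11/2)
  (0, 1/6)
  (145/194, 1241/194)
  (622/195, 499/195)

4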